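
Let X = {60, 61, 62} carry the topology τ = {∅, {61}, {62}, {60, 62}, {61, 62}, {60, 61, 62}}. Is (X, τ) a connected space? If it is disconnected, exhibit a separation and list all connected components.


(X, τ) is disconnected; components = [{61}, {60, 62}].

Find clopen sets (U ∈ τ with X ∖ U ∈ τ):
  U = ∅, X ∖ U = {60, 61, 62} — both open, so U is clopen.
  U = {61}, X ∖ U = {60, 62} — both open, so U is clopen.
  U = {60, 62}, X ∖ U = {61} — both open, so U is clopen.
  U = {60, 61, 62}, X ∖ U = ∅ — both open, so U is clopen.
Nontrivial clopen(s) exist: e.g. {60, 62}. So (X, τ) is disconnected.
Compute connected components by grouping points that agree on all clopens:
  component: {61}
  component: {60, 62}


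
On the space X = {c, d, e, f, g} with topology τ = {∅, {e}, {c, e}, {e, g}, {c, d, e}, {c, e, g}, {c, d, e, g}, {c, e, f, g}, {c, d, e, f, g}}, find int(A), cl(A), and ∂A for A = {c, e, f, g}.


int(A) = {c, e, f, g}, cl(A) = {c, d, e, f, g}, ∂A = {d}.

Closed sets in (X, τ) are complements of opens:
  closed(X, τ) = {∅, {d}, {f}, {d, f}, {f, g}, {c, d, f}, {d, f, g}, {c, d, f, g}, {c, d, e, f, g}}.
int(A) = ⋃ {U ∈ τ : U ⊆ A}. Opens contained in A: ∅, {e}, {c, e}, {e, g}, {c, e, g}, {c, e, f, g}.
Taking the union of these: int(A) = {c, e, f, g}.
cl(A) = ⋂ {C closed : A ⊆ C}. Closed sets containing A: {c, d, e, f, g}.
Intersecting these: cl(A) = {c, d, e, f, g}.
∂A = cl(A) ∖ int(A) = {c, d, e, f, g} ∖ {c, e, f, g} = {d}.


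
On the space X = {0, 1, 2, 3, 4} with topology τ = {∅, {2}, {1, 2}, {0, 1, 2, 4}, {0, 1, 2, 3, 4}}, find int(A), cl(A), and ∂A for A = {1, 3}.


int(A) = ∅, cl(A) = {0, 1, 3, 4}, ∂A = {0, 1, 3, 4}.

Closed sets in (X, τ) are complements of opens:
  closed(X, τ) = {∅, {3}, {0, 3, 4}, {0, 1, 3, 4}, {0, 1, 2, 3, 4}}.
int(A) = ⋃ {U ∈ τ : U ⊆ A}. Opens contained in A: ∅.
Taking the union of these: int(A) = ∅.
cl(A) = ⋂ {C closed : A ⊆ C}. Closed sets containing A: {0, 1, 3, 4}, {0, 1, 2, 3, 4}.
Intersecting these: cl(A) = {0, 1, 3, 4}.
∂A = cl(A) ∖ int(A) = {0, 1, 3, 4} ∖ ∅ = {0, 1, 3, 4}.


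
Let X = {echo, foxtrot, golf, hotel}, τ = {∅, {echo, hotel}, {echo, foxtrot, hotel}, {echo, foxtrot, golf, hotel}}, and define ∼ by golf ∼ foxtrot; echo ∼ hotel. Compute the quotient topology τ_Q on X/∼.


X/∼ = {[echo=hotel], [foxtrot=golf]}; |τ_Q| = 3.

Equivalence classes: [echo=hotel], [foxtrot=golf].
Quotient map π: X → X/∼ sends echo ↦ [echo=hotel], foxtrot ↦ [foxtrot=golf], golf ↦ [foxtrot=golf], hotel ↦ [echo=hotel].
For each subset V ⊆ X/∼, compute π^{-1}(V) ⊆ X and check whether π^{-1}(V) ∈ τ. V is open in τ_Q iff π^{-1}(V) ∈ τ.
  V = {}: π^{-1}(V) = ∅ ∈ τ ✓.
  V = {[echo=hotel]}: π^{-1}(V) = {echo, hotel} ∈ τ ✓.
  V = {[foxtrot=golf]}: π^{-1}(V) = {foxtrot, golf} ∉ τ ✗.
  V = {[echo=hotel], [foxtrot=golf]}: π^{-1}(V) = {echo, foxtrot, golf, hotel} ∈ τ ✓.
Open sets in the quotient: τ_Q = {{}, {[echo=hotel]}, {[echo=hotel], [foxtrot=golf]}} (3 elements).


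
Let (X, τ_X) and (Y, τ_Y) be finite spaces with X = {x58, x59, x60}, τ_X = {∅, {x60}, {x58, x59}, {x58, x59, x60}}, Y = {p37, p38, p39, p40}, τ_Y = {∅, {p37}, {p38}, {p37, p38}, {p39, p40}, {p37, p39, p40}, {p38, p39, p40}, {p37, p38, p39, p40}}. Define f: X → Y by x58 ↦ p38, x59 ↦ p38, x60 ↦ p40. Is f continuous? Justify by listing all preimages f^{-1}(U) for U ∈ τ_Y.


f IS continuous.

Compute f^{-1}(U) for each U ∈ τ_Y:
  U = ∅: f^{-1}(U) = ∅ ∈ τ_X ✓.
  U = {p37}: f^{-1}(U) = ∅ ∈ τ_X ✓.
  U = {p38}: f^{-1}(U) = {x58, x59} ∈ τ_X ✓.
  U = {p37, p38}: f^{-1}(U) = {x58, x59} ∈ τ_X ✓.
  U = {p39, p40}: f^{-1}(U) = {x60} ∈ τ_X ✓.
  U = {p37, p39, p40}: f^{-1}(U) = {x60} ∈ τ_X ✓.
  U = {p38, p39, p40}: f^{-1}(U) = {x58, x59, x60} ∈ τ_X ✓.
  U = {p37, p38, p39, p40}: f^{-1}(U) = {x58, x59, x60} ∈ τ_X ✓.
Every preimage lies in τ_X, so f IS continuous.


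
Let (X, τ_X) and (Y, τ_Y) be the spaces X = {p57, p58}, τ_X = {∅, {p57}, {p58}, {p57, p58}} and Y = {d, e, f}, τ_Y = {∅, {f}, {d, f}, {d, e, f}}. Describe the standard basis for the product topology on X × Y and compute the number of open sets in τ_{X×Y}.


Basis B = {∅ × ∅, {p57} × {f}, {p58} × {f}, {p57} × {d, f}, {p57, p58} × {f}, {p58} × {d, f}, {p57} × {d, e, f}, {p58} × {d, e, f}, {p57, p58} × {d, f}, {p57, p58} × {d, e, f}}; |τ_{X×Y}| = 16.

Enumerate products U × V with U ∈ τ_X, V ∈ τ_Y (deduplicated):
  ∅ × ∅ = {} (∅)
  {p57} × {f} = {(p57,f)}
  {p58} × {f} = {(p58,f)}
  {p57} × {d, f} = {(p57,d), (p57,f)}
  {p57, p58} × {f} = {(p57,f), (p58,f)}
  {p58} × {d, f} = {(p58,d), (p58,f)}
  {p57} × {d, e, f} = {(p57,d), (p57,e), (p57,f)}
  {p58} × {d, e, f} = {(p58,d), (p58,e), (p58,f)}
  {p57, p58} × {d, f} = {(p57,d), (p57,f), (p58,d), (p58,f)}
  {p57, p58} × {d, e, f} = {(p57,d), (p57,e), (p57,f), (p58,d), (p58,e), (p58,f)}
These 10 distinct sets form the basis B.
Close under arbitrary unions to get τ_{X×Y}; counting gives |τ_{X×Y}| = 16.


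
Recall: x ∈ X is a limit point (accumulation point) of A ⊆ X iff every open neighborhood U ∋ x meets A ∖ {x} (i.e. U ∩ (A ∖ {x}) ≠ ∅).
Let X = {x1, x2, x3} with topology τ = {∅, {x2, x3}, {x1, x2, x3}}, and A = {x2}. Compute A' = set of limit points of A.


A' = {x1, x3}

For each x ∈ X, list the open sets U ∈ τ with x ∈ U, then check whether U ∩ (A ∖ {x}) ≠ ∅ for every such U.
  x = x1: opens ∋ x are {x1, x2, x3}; each meets A ∖ {x1}, so x IS a limit point.
  x = x2: open {x2, x3} ∋ x has {x2, x3} ∩ (A ∖ {x2}) = ∅, so x is NOT a limit point.
  x = x3: opens ∋ x are {x2, x3}, {x1, x2, x3}; each meets A ∖ {x3}, so x IS a limit point.
Collecting: A' = {x1, x3}.


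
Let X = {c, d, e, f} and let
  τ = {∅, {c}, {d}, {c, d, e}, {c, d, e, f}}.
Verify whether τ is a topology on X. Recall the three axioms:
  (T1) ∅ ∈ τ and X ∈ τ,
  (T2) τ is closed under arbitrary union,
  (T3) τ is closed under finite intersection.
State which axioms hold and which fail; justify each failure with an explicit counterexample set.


τ is NOT a topology on X.

Axiom (T1): ∅ ∈ τ? Yes; X ∈ τ? Yes.
Axiom (T2/T3): check pairwise unions and intersections of members of τ.
Counterexample for (T2): {c} ∪ {d} = {c, d} ∉ τ. Therefore τ is NOT a topology.


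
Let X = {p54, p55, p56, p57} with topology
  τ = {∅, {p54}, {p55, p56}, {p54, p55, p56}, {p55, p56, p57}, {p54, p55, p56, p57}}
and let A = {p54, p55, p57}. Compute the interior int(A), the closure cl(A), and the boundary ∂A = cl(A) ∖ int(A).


int(A) = {p54}, cl(A) = {p54, p55, p56, p57}, ∂A = {p55, p56, p57}.

Closed sets in (X, τ) are complements of opens:
  closed(X, τ) = {∅, {p54}, {p57}, {p54, p57}, {p55, p56, p57}, {p54, p55, p56, p57}}.
int(A) = ⋃ {U ∈ τ : U ⊆ A}. Opens contained in A: ∅, {p54}.
Taking the union of these: int(A) = {p54}.
cl(A) = ⋂ {C closed : A ⊆ C}. Closed sets containing A: {p54, p55, p56, p57}.
Intersecting these: cl(A) = {p54, p55, p56, p57}.
∂A = cl(A) ∖ int(A) = {p54, p55, p56, p57} ∖ {p54} = {p55, p56, p57}.


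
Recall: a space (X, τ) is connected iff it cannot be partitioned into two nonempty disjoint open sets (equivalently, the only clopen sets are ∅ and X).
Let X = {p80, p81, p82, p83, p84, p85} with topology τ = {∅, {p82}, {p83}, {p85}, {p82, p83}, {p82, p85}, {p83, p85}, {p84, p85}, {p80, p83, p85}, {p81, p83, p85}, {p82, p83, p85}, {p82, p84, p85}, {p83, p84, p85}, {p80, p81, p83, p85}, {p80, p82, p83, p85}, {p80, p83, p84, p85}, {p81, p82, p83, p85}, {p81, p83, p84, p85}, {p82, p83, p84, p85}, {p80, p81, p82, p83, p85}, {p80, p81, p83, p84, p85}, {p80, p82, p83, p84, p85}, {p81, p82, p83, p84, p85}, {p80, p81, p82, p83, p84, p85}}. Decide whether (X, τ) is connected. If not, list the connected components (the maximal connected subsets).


(X, τ) is disconnected; components = [{p82}, {p80, p81, p83, p84, p85}].

Find clopen sets (U ∈ τ with X ∖ U ∈ τ):
  U = ∅, X ∖ U = {p80, p81, p82, p83, p84, p85} — both open, so U is clopen.
  U = {p82}, X ∖ U = {p80, p81, p83, p84, p85} — both open, so U is clopen.
  U = {p80, p81, p83, p84, p85}, X ∖ U = {p82} — both open, so U is clopen.
  U = {p80, p81, p82, p83, p84, p85}, X ∖ U = ∅ — both open, so U is clopen.
Nontrivial clopen(s) exist: e.g. {p82}. So (X, τ) is disconnected.
Compute connected components by grouping points that agree on all clopens:
  component: {p82}
  component: {p80, p81, p83, p84, p85}


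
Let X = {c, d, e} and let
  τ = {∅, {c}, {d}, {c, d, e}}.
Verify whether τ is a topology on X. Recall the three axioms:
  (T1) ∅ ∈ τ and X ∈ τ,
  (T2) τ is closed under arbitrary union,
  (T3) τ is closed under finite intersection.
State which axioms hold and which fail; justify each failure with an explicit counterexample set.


τ is NOT a topology on X.

Axiom (T1): ∅ ∈ τ? Yes; X ∈ τ? Yes.
Axiom (T2/T3): check pairwise unions and intersections of members of τ.
Counterexample for (T2): {c} ∪ {d} = {c, d} ∉ τ. Therefore τ is NOT a topology.


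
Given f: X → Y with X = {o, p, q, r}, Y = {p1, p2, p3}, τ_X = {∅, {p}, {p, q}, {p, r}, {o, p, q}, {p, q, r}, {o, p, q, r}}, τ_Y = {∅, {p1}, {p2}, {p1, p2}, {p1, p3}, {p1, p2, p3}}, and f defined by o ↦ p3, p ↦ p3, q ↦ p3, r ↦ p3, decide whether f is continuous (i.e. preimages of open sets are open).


f IS continuous.

Compute f^{-1}(U) for each U ∈ τ_Y:
  U = ∅: f^{-1}(U) = ∅ ∈ τ_X ✓.
  U = {p1}: f^{-1}(U) = ∅ ∈ τ_X ✓.
  U = {p2}: f^{-1}(U) = ∅ ∈ τ_X ✓.
  U = {p1, p2}: f^{-1}(U) = ∅ ∈ τ_X ✓.
  U = {p1, p3}: f^{-1}(U) = {o, p, q, r} ∈ τ_X ✓.
  U = {p1, p2, p3}: f^{-1}(U) = {o, p, q, r} ∈ τ_X ✓.
Every preimage lies in τ_X, so f IS continuous.


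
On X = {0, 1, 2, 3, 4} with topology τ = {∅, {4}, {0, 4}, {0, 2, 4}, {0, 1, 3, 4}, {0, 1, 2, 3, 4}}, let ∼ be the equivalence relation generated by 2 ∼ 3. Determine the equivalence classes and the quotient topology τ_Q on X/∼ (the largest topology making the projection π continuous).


X/∼ = {[0], [1], [2=3], [4]}; |τ_Q| = 4.

Equivalence classes: [0], [1], [2=3], [4].
Quotient map π: X → X/∼ sends 0 ↦ [0], 1 ↦ [1], 2 ↦ [2=3], 3 ↦ [2=3], 4 ↦ [4].
For each subset V ⊆ X/∼, compute π^{-1}(V) ⊆ X and check whether π^{-1}(V) ∈ τ. V is open in τ_Q iff π^{-1}(V) ∈ τ.
  V = {}: π^{-1}(V) = ∅ ∈ τ ✓.
  V = {[0]}: π^{-1}(V) = {0} ∉ τ ✗.
  V = {[1]}: π^{-1}(V) = {1} ∉ τ ✗.
  V = {[0], [1]}: π^{-1}(V) = {0, 1} ∉ τ ✗.
  V = {[2=3]}: π^{-1}(V) = {2, 3} ∉ τ ✗.
  V = {[0], [2=3]}: π^{-1}(V) = {0, 2, 3} ∉ τ ✗.
  V = {[1], [2=3]}: π^{-1}(V) = {1, 2, 3} ∉ τ ✗.
  V = {[0], [1], [2=3]}: π^{-1}(V) = {0, 1, 2, 3} ∉ τ ✗.
  V = {[4]}: π^{-1}(V) = {4} ∈ τ ✓.
  V = {[0], [4]}: π^{-1}(V) = {0, 4} ∈ τ ✓.
  V = {[1], [4]}: π^{-1}(V) = {1, 4} ∉ τ ✗.
  V = {[0], [1], [4]}: π^{-1}(V) = {0, 1, 4} ∉ τ ✗.
  V = {[2=3], [4]}: π^{-1}(V) = {2, 3, 4} ∉ τ ✗.
  V = {[0], [2=3], [4]}: π^{-1}(V) = {0, 2, 3, 4} ∉ τ ✗.
  V = {[1], [2=3], [4]}: π^{-1}(V) = {1, 2, 3, 4} ∉ τ ✗.
  V = {[0], [1], [2=3], [4]}: π^{-1}(V) = {0, 1, 2, 3, 4} ∈ τ ✓.
Open sets in the quotient: τ_Q = {{}, {[4]}, {[0], [4]}, {[0], [1], [2=3], [4]}} (4 elements).


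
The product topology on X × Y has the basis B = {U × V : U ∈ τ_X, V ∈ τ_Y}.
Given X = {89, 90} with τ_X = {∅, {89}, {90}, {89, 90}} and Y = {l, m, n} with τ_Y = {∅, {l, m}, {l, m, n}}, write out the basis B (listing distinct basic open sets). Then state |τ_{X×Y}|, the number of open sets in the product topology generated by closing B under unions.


Basis B = {∅ × ∅, {89} × {l, m}, {90} × {l, m}, {89} × {l, m, n}, {90} × {l, m, n}, {89, 90} × {l, m}, {89, 90} × {l, m, n}}; |τ_{X×Y}| = 9.

Enumerate products U × V with U ∈ τ_X, V ∈ τ_Y (deduplicated):
  ∅ × ∅ = {} (∅)
  {89} × {l, m} = {(89,l), (89,m)}
  {90} × {l, m} = {(90,l), (90,m)}
  {89} × {l, m, n} = {(89,l), (89,m), (89,n)}
  {90} × {l, m, n} = {(90,l), (90,m), (90,n)}
  {89, 90} × {l, m} = {(89,l), (89,m), (90,l), (90,m)}
  {89, 90} × {l, m, n} = {(89,l), (89,m), (89,n), (90,l), (90,m), (90,n)}
These 7 distinct sets form the basis B.
Close under arbitrary unions to get τ_{X×Y}; counting gives |τ_{X×Y}| = 9.


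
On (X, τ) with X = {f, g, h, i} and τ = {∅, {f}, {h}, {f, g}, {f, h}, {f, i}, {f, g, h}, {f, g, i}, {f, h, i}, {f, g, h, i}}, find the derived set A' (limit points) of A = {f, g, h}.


A' = {g, i}

For each x ∈ X, list the open sets U ∈ τ with x ∈ U, then check whether U ∩ (A ∖ {x}) ≠ ∅ for every such U.
  x = f: open {f} ∋ x has {f} ∩ (A ∖ {f}) = ∅, so x is NOT a limit point.
  x = g: opens ∋ x are {f, g}, {f, g, h}, {f, g, i}, {f, g, h, i}; each meets A ∖ {g}, so x IS a limit point.
  x = h: open {h} ∋ x has {h} ∩ (A ∖ {h}) = ∅, so x is NOT a limit point.
  x = i: opens ∋ x are {f, i}, {f, g, i}, {f, h, i}, {f, g, h, i}; each meets A ∖ {i}, so x IS a limit point.
Collecting: A' = {g, i}.


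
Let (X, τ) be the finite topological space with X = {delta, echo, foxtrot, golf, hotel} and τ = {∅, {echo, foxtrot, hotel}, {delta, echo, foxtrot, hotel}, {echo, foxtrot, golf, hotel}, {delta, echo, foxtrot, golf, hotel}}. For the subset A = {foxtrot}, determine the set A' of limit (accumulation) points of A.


A' = {delta, echo, golf, hotel}

For each x ∈ X, list the open sets U ∈ τ with x ∈ U, then check whether U ∩ (A ∖ {x}) ≠ ∅ for every such U.
  x = delta: opens ∋ x are {delta, echo, foxtrot, hotel}, {delta, echo, foxtrot, golf, hotel}; each meets A ∖ {delta}, so x IS a limit point.
  x = echo: opens ∋ x are {echo, foxtrot, hotel}, {delta, echo, foxtrot, hotel}, {echo, foxtrot, golf, hotel}, {delta, echo, foxtrot, golf, hotel}; each meets A ∖ {echo}, so x IS a limit point.
  x = foxtrot: open {echo, foxtrot, hotel} ∋ x has {echo, foxtrot, hotel} ∩ (A ∖ {foxtrot}) = ∅, so x is NOT a limit point.
  x = golf: opens ∋ x are {echo, foxtrot, golf, hotel}, {delta, echo, foxtrot, golf, hotel}; each meets A ∖ {golf}, so x IS a limit point.
  x = hotel: opens ∋ x are {echo, foxtrot, hotel}, {delta, echo, foxtrot, hotel}, {echo, foxtrot, golf, hotel}, {delta, echo, foxtrot, golf, hotel}; each meets A ∖ {hotel}, so x IS a limit point.
Collecting: A' = {delta, echo, golf, hotel}.


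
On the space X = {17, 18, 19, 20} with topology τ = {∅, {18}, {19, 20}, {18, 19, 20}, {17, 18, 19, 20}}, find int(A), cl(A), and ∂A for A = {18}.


int(A) = {18}, cl(A) = {17, 18}, ∂A = {17}.

Closed sets in (X, τ) are complements of opens:
  closed(X, τ) = {∅, {17}, {17, 18}, {17, 19, 20}, {17, 18, 19, 20}}.
int(A) = ⋃ {U ∈ τ : U ⊆ A}. Opens contained in A: ∅, {18}.
Taking the union of these: int(A) = {18}.
cl(A) = ⋂ {C closed : A ⊆ C}. Closed sets containing A: {17, 18}, {17, 18, 19, 20}.
Intersecting these: cl(A) = {17, 18}.
∂A = cl(A) ∖ int(A) = {17, 18} ∖ {18} = {17}.


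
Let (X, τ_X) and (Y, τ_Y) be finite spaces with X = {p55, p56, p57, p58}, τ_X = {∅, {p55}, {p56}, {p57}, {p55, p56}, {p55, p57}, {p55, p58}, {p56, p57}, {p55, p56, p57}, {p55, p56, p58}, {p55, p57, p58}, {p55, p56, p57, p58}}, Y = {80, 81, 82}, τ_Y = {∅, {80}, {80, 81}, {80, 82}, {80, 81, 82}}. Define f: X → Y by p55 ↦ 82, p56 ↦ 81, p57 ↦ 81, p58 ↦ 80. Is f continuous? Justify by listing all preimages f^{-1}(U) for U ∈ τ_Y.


f is NOT continuous.

Compute f^{-1}(U) for each U ∈ τ_Y:
  U = ∅: f^{-1}(U) = ∅ ∈ τ_X ✓.
  U = {80}: f^{-1}(U) = {p58} ∉ τ_X ✗.
  U = {80, 81}: f^{-1}(U) = {p56, p57, p58} ∉ τ_X ✗.
  U = {80, 82}: f^{-1}(U) = {p55, p58} ∈ τ_X ✓.
  U = {80, 81, 82}: f^{-1}(U) = {p55, p56, p57, p58} ∈ τ_X ✓.
Found U = {80} with f^{-1}(U) = {p58} not in τ_X. Therefore f is NOT continuous.


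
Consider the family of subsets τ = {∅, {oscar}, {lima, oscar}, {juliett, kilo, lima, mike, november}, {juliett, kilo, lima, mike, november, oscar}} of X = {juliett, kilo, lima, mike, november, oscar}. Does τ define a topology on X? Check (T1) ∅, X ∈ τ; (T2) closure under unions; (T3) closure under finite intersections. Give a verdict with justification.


τ is NOT a topology on X.

Axiom (T1): ∅ ∈ τ? Yes; X ∈ τ? Yes.
Axiom (T2/T3): check pairwise unions and intersections of members of τ.
Counterexample for (T3): {lima, oscar} ∩ {juliett, kilo, lima, mike, november} = {lima} ∉ τ. Therefore τ is NOT a topology.


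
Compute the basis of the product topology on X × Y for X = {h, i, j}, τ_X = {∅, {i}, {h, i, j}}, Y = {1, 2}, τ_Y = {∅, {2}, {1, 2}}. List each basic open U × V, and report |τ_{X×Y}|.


Basis B = {∅ × ∅, {i} × {2}, {i} × {1, 2}, {h, i, j} × {2}, {h, i, j} × {1, 2}}; |τ_{X×Y}| = 6.

Enumerate products U × V with U ∈ τ_X, V ∈ τ_Y (deduplicated):
  ∅ × ∅ = {} (∅)
  {i} × {2} = {(i,2)}
  {i} × {1, 2} = {(i,1), (i,2)}
  {h, i, j} × {2} = {(h,2), (i,2), (j,2)}
  {h, i, j} × {1, 2} = {(h,1), (h,2), (i,1), (i,2), (j,1), (j,2)}
These 5 distinct sets form the basis B.
Close under arbitrary unions to get τ_{X×Y}; counting gives |τ_{X×Y}| = 6.


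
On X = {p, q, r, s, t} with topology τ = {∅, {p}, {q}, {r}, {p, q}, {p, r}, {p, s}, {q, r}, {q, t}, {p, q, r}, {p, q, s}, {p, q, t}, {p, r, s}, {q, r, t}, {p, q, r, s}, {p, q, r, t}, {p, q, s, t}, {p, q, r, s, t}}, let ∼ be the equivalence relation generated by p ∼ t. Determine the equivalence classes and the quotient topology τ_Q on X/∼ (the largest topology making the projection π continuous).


X/∼ = {[p=t], [q], [r], [s]}; |τ_Q| = 8.

Equivalence classes: [p=t], [q], [r], [s].
Quotient map π: X → X/∼ sends p ↦ [p=t], q ↦ [q], r ↦ [r], s ↦ [s], t ↦ [p=t].
For each subset V ⊆ X/∼, compute π^{-1}(V) ⊆ X and check whether π^{-1}(V) ∈ τ. V is open in τ_Q iff π^{-1}(V) ∈ τ.
  V = {}: π^{-1}(V) = ∅ ∈ τ ✓.
  V = {[p=t]}: π^{-1}(V) = {p, t} ∉ τ ✗.
  V = {[q]}: π^{-1}(V) = {q} ∈ τ ✓.
  V = {[p=t], [q]}: π^{-1}(V) = {p, q, t} ∈ τ ✓.
  V = {[r]}: π^{-1}(V) = {r} ∈ τ ✓.
  V = {[p=t], [r]}: π^{-1}(V) = {p, r, t} ∉ τ ✗.
  V = {[q], [r]}: π^{-1}(V) = {q, r} ∈ τ ✓.
  V = {[p=t], [q], [r]}: π^{-1}(V) = {p, q, r, t} ∈ τ ✓.
  V = {[s]}: π^{-1}(V) = {s} ∉ τ ✗.
  V = {[p=t], [s]}: π^{-1}(V) = {p, s, t} ∉ τ ✗.
  V = {[q], [s]}: π^{-1}(V) = {q, s} ∉ τ ✗.
  V = {[p=t], [q], [s]}: π^{-1}(V) = {p, q, s, t} ∈ τ ✓.
  V = {[r], [s]}: π^{-1}(V) = {r, s} ∉ τ ✗.
  V = {[p=t], [r], [s]}: π^{-1}(V) = {p, r, s, t} ∉ τ ✗.
  V = {[q], [r], [s]}: π^{-1}(V) = {q, r, s} ∉ τ ✗.
  V = {[p=t], [q], [r], [s]}: π^{-1}(V) = {p, q, r, s, t} ∈ τ ✓.
Open sets in the quotient: τ_Q = {{}, {[q]}, {[p=t], [q]}, {[r]}, {[q], [r]}, {[p=t], [q], [r]}, {[p=t], [q], [s]}, {[p=t], [q], [r], [s]}} (8 elements).


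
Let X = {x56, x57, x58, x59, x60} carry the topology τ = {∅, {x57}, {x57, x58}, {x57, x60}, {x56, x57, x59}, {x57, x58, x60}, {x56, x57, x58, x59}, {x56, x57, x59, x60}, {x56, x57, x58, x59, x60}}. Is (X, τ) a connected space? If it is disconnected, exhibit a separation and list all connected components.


(X, τ) is connected.

Find clopen sets (U ∈ τ with X ∖ U ∈ τ):
  U = ∅, X ∖ U = {x56, x57, x58, x59, x60} — both open, so U is clopen.
  U = {x56, x57, x58, x59, x60}, X ∖ U = ∅ — both open, so U is clopen.
Only trivial clopens (∅ and X) exist, so (X, τ) is connected.
Compute connected components by grouping points that agree on all clopens:
  component: {x56, x57, x58, x59, x60}


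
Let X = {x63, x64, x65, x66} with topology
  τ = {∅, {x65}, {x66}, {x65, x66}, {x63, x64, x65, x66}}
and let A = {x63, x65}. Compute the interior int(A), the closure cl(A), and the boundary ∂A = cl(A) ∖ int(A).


int(A) = {x65}, cl(A) = {x63, x64, x65}, ∂A = {x63, x64}.

Closed sets in (X, τ) are complements of opens:
  closed(X, τ) = {∅, {x63, x64}, {x63, x64, x65}, {x63, x64, x66}, {x63, x64, x65, x66}}.
int(A) = ⋃ {U ∈ τ : U ⊆ A}. Opens contained in A: ∅, {x65}.
Taking the union of these: int(A) = {x65}.
cl(A) = ⋂ {C closed : A ⊆ C}. Closed sets containing A: {x63, x64, x65}, {x63, x64, x65, x66}.
Intersecting these: cl(A) = {x63, x64, x65}.
∂A = cl(A) ∖ int(A) = {x63, x64, x65} ∖ {x65} = {x63, x64}.


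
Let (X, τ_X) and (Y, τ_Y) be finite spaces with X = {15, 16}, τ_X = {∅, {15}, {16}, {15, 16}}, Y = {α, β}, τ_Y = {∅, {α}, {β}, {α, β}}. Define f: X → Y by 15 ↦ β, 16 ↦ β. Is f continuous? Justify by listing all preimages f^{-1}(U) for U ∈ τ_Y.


f IS continuous.

Compute f^{-1}(U) for each U ∈ τ_Y:
  U = ∅: f^{-1}(U) = ∅ ∈ τ_X ✓.
  U = {α}: f^{-1}(U) = ∅ ∈ τ_X ✓.
  U = {β}: f^{-1}(U) = {15, 16} ∈ τ_X ✓.
  U = {α, β}: f^{-1}(U) = {15, 16} ∈ τ_X ✓.
Every preimage lies in τ_X, so f IS continuous.


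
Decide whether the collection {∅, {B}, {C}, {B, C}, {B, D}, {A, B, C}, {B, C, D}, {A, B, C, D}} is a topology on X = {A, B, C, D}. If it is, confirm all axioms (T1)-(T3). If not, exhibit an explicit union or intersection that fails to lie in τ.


τ IS a topology on X.

Axiom (T1): ∅ ∈ τ? Yes; X ∈ τ? Yes.
Axiom (T2/T3): check pairwise unions and intersections of members of τ.
All pairwise intersections and unions checked — each lies in τ. Therefore τ satisfies (T1), (T2), (T3): it IS a topology on X.


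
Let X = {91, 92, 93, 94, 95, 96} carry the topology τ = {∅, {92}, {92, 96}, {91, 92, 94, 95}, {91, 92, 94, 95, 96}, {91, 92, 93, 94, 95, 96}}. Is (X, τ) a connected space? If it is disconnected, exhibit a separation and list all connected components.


(X, τ) is connected.

Find clopen sets (U ∈ τ with X ∖ U ∈ τ):
  U = ∅, X ∖ U = {91, 92, 93, 94, 95, 96} — both open, so U is clopen.
  U = {91, 92, 93, 94, 95, 96}, X ∖ U = ∅ — both open, so U is clopen.
Only trivial clopens (∅ and X) exist, so (X, τ) is connected.
Compute connected components by grouping points that agree on all clopens:
  component: {91, 92, 93, 94, 95, 96}


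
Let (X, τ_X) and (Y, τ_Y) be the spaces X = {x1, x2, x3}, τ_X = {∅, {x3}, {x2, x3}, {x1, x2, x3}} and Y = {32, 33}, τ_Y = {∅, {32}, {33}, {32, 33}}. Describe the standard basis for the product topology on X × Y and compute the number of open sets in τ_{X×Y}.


Basis B = {∅ × ∅, {x3} × {32}, {x3} × {33}, {x2, x3} × {32}, {x2, x3} × {33}, {x3} × {32, 33}, {x1, x2, x3} × {32}, {x1, x2, x3} × {33}, {x2, x3} × {32, 33}, {x1, x2, x3} × {32, 33}}; |τ_{X×Y}| = 16.

Enumerate products U × V with U ∈ τ_X, V ∈ τ_Y (deduplicated):
  ∅ × ∅ = {} (∅)
  {x3} × {32} = {(x3,32)}
  {x3} × {33} = {(x3,33)}
  {x2, x3} × {32} = {(x2,32), (x3,32)}
  {x2, x3} × {33} = {(x2,33), (x3,33)}
  {x3} × {32, 33} = {(x3,32), (x3,33)}
  {x1, x2, x3} × {32} = {(x1,32), (x2,32), (x3,32)}
  {x1, x2, x3} × {33} = {(x1,33), (x2,33), (x3,33)}
  {x2, x3} × {32, 33} = {(x2,32), (x2,33), (x3,32), (x3,33)}
  {x1, x2, x3} × {32, 33} = {(x1,32), (x1,33), (x2,32), (x2,33), (x3,32), (x3,33)}
These 10 distinct sets form the basis B.
Close under arbitrary unions to get τ_{X×Y}; counting gives |τ_{X×Y}| = 16.


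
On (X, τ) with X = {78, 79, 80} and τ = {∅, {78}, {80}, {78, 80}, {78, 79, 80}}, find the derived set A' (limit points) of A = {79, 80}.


A' = {79}

For each x ∈ X, list the open sets U ∈ τ with x ∈ U, then check whether U ∩ (A ∖ {x}) ≠ ∅ for every such U.
  x = 78: open {78} ∋ x has {78} ∩ (A ∖ {78}) = ∅, so x is NOT a limit point.
  x = 79: opens ∋ x are {78, 79, 80}; each meets A ∖ {79}, so x IS a limit point.
  x = 80: open {80} ∋ x has {80} ∩ (A ∖ {80}) = ∅, so x is NOT a limit point.
Collecting: A' = {79}.


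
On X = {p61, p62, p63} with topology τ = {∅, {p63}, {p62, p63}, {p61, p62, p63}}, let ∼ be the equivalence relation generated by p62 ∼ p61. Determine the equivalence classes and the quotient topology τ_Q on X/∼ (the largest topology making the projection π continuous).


X/∼ = {[p61=p62], [p63]}; |τ_Q| = 3.

Equivalence classes: [p61=p62], [p63].
Quotient map π: X → X/∼ sends p61 ↦ [p61=p62], p62 ↦ [p61=p62], p63 ↦ [p63].
For each subset V ⊆ X/∼, compute π^{-1}(V) ⊆ X and check whether π^{-1}(V) ∈ τ. V is open in τ_Q iff π^{-1}(V) ∈ τ.
  V = {}: π^{-1}(V) = ∅ ∈ τ ✓.
  V = {[p61=p62]}: π^{-1}(V) = {p61, p62} ∉ τ ✗.
  V = {[p63]}: π^{-1}(V) = {p63} ∈ τ ✓.
  V = {[p61=p62], [p63]}: π^{-1}(V) = {p61, p62, p63} ∈ τ ✓.
Open sets in the quotient: τ_Q = {{}, {[p63]}, {[p61=p62], [p63]}} (3 elements).


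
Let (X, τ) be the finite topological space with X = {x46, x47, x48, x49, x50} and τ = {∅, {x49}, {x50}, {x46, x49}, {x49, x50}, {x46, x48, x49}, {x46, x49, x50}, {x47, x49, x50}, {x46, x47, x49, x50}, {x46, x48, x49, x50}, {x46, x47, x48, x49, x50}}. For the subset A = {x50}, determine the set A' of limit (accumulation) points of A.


A' = {x47}

For each x ∈ X, list the open sets U ∈ τ with x ∈ U, then check whether U ∩ (A ∖ {x}) ≠ ∅ for every such U.
  x = x46: open {x46, x49} ∋ x has {x46, x49} ∩ (A ∖ {x46}) = ∅, so x is NOT a limit point.
  x = x47: opens ∋ x are {x47, x49, x50}, {x46, x47, x49, x50}, {x46, x47, x48, x49, x50}; each meets A ∖ {x47}, so x IS a limit point.
  x = x48: open {x46, x48, x49} ∋ x has {x46, x48, x49} ∩ (A ∖ {x48}) = ∅, so x is NOT a limit point.
  x = x49: open {x49} ∋ x has {x49} ∩ (A ∖ {x49}) = ∅, so x is NOT a limit point.
  x = x50: open {x50} ∋ x has {x50} ∩ (A ∖ {x50}) = ∅, so x is NOT a limit point.
Collecting: A' = {x47}.


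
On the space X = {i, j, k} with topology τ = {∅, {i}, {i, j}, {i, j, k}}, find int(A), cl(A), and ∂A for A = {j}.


int(A) = ∅, cl(A) = {j, k}, ∂A = {j, k}.

Closed sets in (X, τ) are complements of opens:
  closed(X, τ) = {∅, {k}, {j, k}, {i, j, k}}.
int(A) = ⋃ {U ∈ τ : U ⊆ A}. Opens contained in A: ∅.
Taking the union of these: int(A) = ∅.
cl(A) = ⋂ {C closed : A ⊆ C}. Closed sets containing A: {j, k}, {i, j, k}.
Intersecting these: cl(A) = {j, k}.
∂A = cl(A) ∖ int(A) = {j, k} ∖ ∅ = {j, k}.


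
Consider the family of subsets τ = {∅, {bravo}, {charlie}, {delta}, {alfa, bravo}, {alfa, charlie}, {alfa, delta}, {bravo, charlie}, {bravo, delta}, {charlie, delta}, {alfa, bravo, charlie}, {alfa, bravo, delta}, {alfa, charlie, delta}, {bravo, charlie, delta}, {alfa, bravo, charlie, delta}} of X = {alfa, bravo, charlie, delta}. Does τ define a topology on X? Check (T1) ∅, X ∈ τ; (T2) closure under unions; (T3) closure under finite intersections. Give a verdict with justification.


τ is NOT a topology on X.

Axiom (T1): ∅ ∈ τ? Yes; X ∈ τ? Yes.
Axiom (T2/T3): check pairwise unions and intersections of members of τ.
Counterexample for (T3): {alfa, bravo} ∩ {alfa, charlie} = {alfa} ∉ τ. Therefore τ is NOT a topology.


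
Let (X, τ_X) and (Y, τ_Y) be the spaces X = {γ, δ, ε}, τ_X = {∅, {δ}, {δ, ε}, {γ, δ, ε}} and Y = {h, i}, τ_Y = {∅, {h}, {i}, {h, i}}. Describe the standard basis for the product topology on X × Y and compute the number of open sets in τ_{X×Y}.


Basis B = {∅ × ∅, {δ} × {h}, {δ} × {i}, {δ} × {h, i}, {δ, ε} × {h}, {δ, ε} × {i}, {γ, δ, ε} × {h}, {γ, δ, ε} × {i}, {δ, ε} × {h, i}, {γ, δ, ε} × {h, i}}; |τ_{X×Y}| = 16.

Enumerate products U × V with U ∈ τ_X, V ∈ τ_Y (deduplicated):
  ∅ × ∅ = {} (∅)
  {δ} × {h} = {(δ,h)}
  {δ} × {i} = {(δ,i)}
  {δ} × {h, i} = {(δ,h), (δ,i)}
  {δ, ε} × {h} = {(δ,h), (ε,h)}
  {δ, ε} × {i} = {(δ,i), (ε,i)}
  {γ, δ, ε} × {h} = {(γ,h), (δ,h), (ε,h)}
  {γ, δ, ε} × {i} = {(γ,i), (δ,i), (ε,i)}
  {δ, ε} × {h, i} = {(δ,h), (δ,i), (ε,h), (ε,i)}
  {γ, δ, ε} × {h, i} = {(γ,h), (γ,i), (δ,h), (δ,i), (ε,h), (ε,i)}
These 10 distinct sets form the basis B.
Close under arbitrary unions to get τ_{X×Y}; counting gives |τ_{X×Y}| = 16.


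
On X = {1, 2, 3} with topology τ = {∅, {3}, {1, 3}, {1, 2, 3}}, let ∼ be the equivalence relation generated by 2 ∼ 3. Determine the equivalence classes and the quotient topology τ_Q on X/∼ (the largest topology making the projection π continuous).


X/∼ = {[1], [2=3]}; |τ_Q| = 2.

Equivalence classes: [1], [2=3].
Quotient map π: X → X/∼ sends 1 ↦ [1], 2 ↦ [2=3], 3 ↦ [2=3].
For each subset V ⊆ X/∼, compute π^{-1}(V) ⊆ X and check whether π^{-1}(V) ∈ τ. V is open in τ_Q iff π^{-1}(V) ∈ τ.
  V = {}: π^{-1}(V) = ∅ ∈ τ ✓.
  V = {[1]}: π^{-1}(V) = {1} ∉ τ ✗.
  V = {[2=3]}: π^{-1}(V) = {2, 3} ∉ τ ✗.
  V = {[1], [2=3]}: π^{-1}(V) = {1, 2, 3} ∈ τ ✓.
Open sets in the quotient: τ_Q = {{}, {[1], [2=3]}} (2 elements).


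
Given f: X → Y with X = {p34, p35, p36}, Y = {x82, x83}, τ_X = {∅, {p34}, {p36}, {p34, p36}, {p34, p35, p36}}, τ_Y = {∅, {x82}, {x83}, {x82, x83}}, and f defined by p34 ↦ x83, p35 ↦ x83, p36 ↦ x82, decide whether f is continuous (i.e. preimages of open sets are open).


f is NOT continuous.

Compute f^{-1}(U) for each U ∈ τ_Y:
  U = ∅: f^{-1}(U) = ∅ ∈ τ_X ✓.
  U = {x82}: f^{-1}(U) = {p36} ∈ τ_X ✓.
  U = {x83}: f^{-1}(U) = {p34, p35} ∉ τ_X ✗.
  U = {x82, x83}: f^{-1}(U) = {p34, p35, p36} ∈ τ_X ✓.
Found U = {x83} with f^{-1}(U) = {p34, p35} not in τ_X. Therefore f is NOT continuous.


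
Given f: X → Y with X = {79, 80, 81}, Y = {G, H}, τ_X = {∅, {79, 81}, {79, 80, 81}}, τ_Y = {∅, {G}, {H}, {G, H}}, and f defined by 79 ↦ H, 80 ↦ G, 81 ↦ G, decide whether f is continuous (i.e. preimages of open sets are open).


f is NOT continuous.

Compute f^{-1}(U) for each U ∈ τ_Y:
  U = ∅: f^{-1}(U) = ∅ ∈ τ_X ✓.
  U = {G}: f^{-1}(U) = {80, 81} ∉ τ_X ✗.
  U = {H}: f^{-1}(U) = {79} ∉ τ_X ✗.
  U = {G, H}: f^{-1}(U) = {79, 80, 81} ∈ τ_X ✓.
Found U = {G} with f^{-1}(U) = {80, 81} not in τ_X. Therefore f is NOT continuous.


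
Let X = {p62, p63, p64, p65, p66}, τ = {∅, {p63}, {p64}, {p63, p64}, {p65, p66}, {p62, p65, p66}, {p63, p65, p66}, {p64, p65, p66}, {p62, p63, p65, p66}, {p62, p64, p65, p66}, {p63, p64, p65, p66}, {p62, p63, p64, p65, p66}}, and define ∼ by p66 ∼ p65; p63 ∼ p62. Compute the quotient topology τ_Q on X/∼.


X/∼ = {[p62=p63], [p64], [p65=p66]}; |τ_Q| = 6.

Equivalence classes: [p62=p63], [p64], [p65=p66].
Quotient map π: X → X/∼ sends p62 ↦ [p62=p63], p63 ↦ [p62=p63], p64 ↦ [p64], p65 ↦ [p65=p66], p66 ↦ [p65=p66].
For each subset V ⊆ X/∼, compute π^{-1}(V) ⊆ X and check whether π^{-1}(V) ∈ τ. V is open in τ_Q iff π^{-1}(V) ∈ τ.
  V = {}: π^{-1}(V) = ∅ ∈ τ ✓.
  V = {[p62=p63]}: π^{-1}(V) = {p62, p63} ∉ τ ✗.
  V = {[p64]}: π^{-1}(V) = {p64} ∈ τ ✓.
  V = {[p62=p63], [p64]}: π^{-1}(V) = {p62, p63, p64} ∉ τ ✗.
  V = {[p65=p66]}: π^{-1}(V) = {p65, p66} ∈ τ ✓.
  V = {[p62=p63], [p65=p66]}: π^{-1}(V) = {p62, p63, p65, p66} ∈ τ ✓.
  V = {[p64], [p65=p66]}: π^{-1}(V) = {p64, p65, p66} ∈ τ ✓.
  V = {[p62=p63], [p64], [p65=p66]}: π^{-1}(V) = {p62, p63, p64, p65, p66} ∈ τ ✓.
Open sets in the quotient: τ_Q = {{}, {[p64]}, {[p65=p66]}, {[p62=p63], [p65=p66]}, {[p64], [p65=p66]}, {[p62=p63], [p64], [p65=p66]}} (6 elements).


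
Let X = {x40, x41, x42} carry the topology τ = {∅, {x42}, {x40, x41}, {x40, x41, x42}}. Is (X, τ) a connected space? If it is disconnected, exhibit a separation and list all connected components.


(X, τ) is disconnected; components = [{x42}, {x40, x41}].

Find clopen sets (U ∈ τ with X ∖ U ∈ τ):
  U = ∅, X ∖ U = {x40, x41, x42} — both open, so U is clopen.
  U = {x42}, X ∖ U = {x40, x41} — both open, so U is clopen.
  U = {x40, x41}, X ∖ U = {x42} — both open, so U is clopen.
  U = {x40, x41, x42}, X ∖ U = ∅ — both open, so U is clopen.
Nontrivial clopen(s) exist: e.g. {x42}. So (X, τ) is disconnected.
Compute connected components by grouping points that agree on all clopens:
  component: {x42}
  component: {x40, x41}


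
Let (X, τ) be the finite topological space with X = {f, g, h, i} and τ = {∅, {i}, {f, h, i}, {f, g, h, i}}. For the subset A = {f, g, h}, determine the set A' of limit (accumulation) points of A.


A' = {f, g, h}

For each x ∈ X, list the open sets U ∈ τ with x ∈ U, then check whether U ∩ (A ∖ {x}) ≠ ∅ for every such U.
  x = f: opens ∋ x are {f, h, i}, {f, g, h, i}; each meets A ∖ {f}, so x IS a limit point.
  x = g: opens ∋ x are {f, g, h, i}; each meets A ∖ {g}, so x IS a limit point.
  x = h: opens ∋ x are {f, h, i}, {f, g, h, i}; each meets A ∖ {h}, so x IS a limit point.
  x = i: open {i} ∋ x has {i} ∩ (A ∖ {i}) = ∅, so x is NOT a limit point.
Collecting: A' = {f, g, h}.


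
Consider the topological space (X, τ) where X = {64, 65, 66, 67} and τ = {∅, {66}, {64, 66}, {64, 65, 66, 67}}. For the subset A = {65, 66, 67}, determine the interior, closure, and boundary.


int(A) = {66}, cl(A) = {64, 65, 66, 67}, ∂A = {64, 65, 67}.

Closed sets in (X, τ) are complements of opens:
  closed(X, τ) = {∅, {65, 67}, {64, 65, 67}, {64, 65, 66, 67}}.
int(A) = ⋃ {U ∈ τ : U ⊆ A}. Opens contained in A: ∅, {66}.
Taking the union of these: int(A) = {66}.
cl(A) = ⋂ {C closed : A ⊆ C}. Closed sets containing A: {64, 65, 66, 67}.
Intersecting these: cl(A) = {64, 65, 66, 67}.
∂A = cl(A) ∖ int(A) = {64, 65, 66, 67} ∖ {66} = {64, 65, 67}.


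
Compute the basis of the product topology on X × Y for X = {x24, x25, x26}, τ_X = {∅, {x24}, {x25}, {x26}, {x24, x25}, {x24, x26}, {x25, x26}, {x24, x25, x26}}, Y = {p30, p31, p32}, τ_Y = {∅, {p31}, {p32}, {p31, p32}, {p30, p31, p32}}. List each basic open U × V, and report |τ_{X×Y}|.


Basis B = {∅ × ∅, {x24} × {p31}, {x24} × {p32}, {x25} × {p31}, {x25} × {p32}, {x26} × {p31}, {x26} × {p32}, {x24} × {p31, p32}, {x24, x25} × {p31}, {x24, x26} × {p31}, {x24, x25} × {p32}, {x24, x26} × {p32}, {x25} × {p31, p32}, {x25, x26} × {p31}, {x25, x26} × {p32}, {x26} × {p31, p32}, {x24} × {p30, p31, p32}, {x24, x25, x26} × {p31}, {x24, x25, x26} × {p32}, {x25} × {p30, p31, p32}, {x26} × {p30, p31, p32}, {x24, x25} × {p31, p32}, {x24, x26} × {p31, p32}, {x25, x26} × {p31, p32}, {x24, x25} × {p30, p31, p32}, {x24, x26} × {p30, p31, p32}, {x24, x25, x26} × {p31, p32}, {x25, x26} × {p30, p31, p32}, {x24, x25, x26} × {p30, p31, p32}}; |τ_{X×Y}| = 125.

Enumerate products U × V with U ∈ τ_X, V ∈ τ_Y (deduplicated):
  ∅ × ∅ = {} (∅)
  {x24} × {p31} = {(x24,p31)}
  {x24} × {p32} = {(x24,p32)}
  {x25} × {p31} = {(x25,p31)}
  {x25} × {p32} = {(x25,p32)}
  {x26} × {p31} = {(x26,p31)}
  {x26} × {p32} = {(x26,p32)}
  {x24} × {p31, p32} = {(x24,p31), (x24,p32)}
  {x24, x25} × {p31} = {(x24,p31), (x25,p31)}
  {x24, x26} × {p31} = {(x24,p31), (x26,p31)}
  {x24, x25} × {p32} = {(x24,p32), (x25,p32)}
  {x24, x26} × {p32} = {(x24,p32), (x26,p32)}
  {x25} × {p31, p32} = {(x25,p31), (x25,p32)}
  {x25, x26} × {p31} = {(x25,p31), (x26,p31)}
  {x25, x26} × {p32} = {(x25,p32), (x26,p32)}
  {x26} × {p31, p32} = {(x26,p31), (x26,p32)}
  {x24} × {p30, p31, p32} = {(x24,p30), (x24,p31), (x24,p32)}
  {x24, x25, x26} × {p31} = {(x24,p31), (x25,p31), (x26,p31)}
  {x24, x25, x26} × {p32} = {(x24,p32), (x25,p32), (x26,p32)}
  {x25} × {p30, p31, p32} = {(x25,p30), (x25,p31), (x25,p32)}
  {x26} × {p30, p31, p32} = {(x26,p30), (x26,p31), (x26,p32)}
  {x24, x25} × {p31, p32} = {(x24,p31), (x24,p32), (x25,p31), (x25,p32)}
  {x24, x26} × {p31, p32} = {(x24,p31), (x24,p32), (x26,p31), (x26,p32)}
  {x25, x26} × {p31, p32} = {(x25,p31), (x25,p32), (x26,p31), (x26,p32)}
  {x24, x25} × {p30, p31, p32} = {(x24,p30), (x24,p31), (x24,p32), (x25,p30), (x25,p31), (x25,p32)}
  {x24, x26} × {p30, p31, p32} = {(x24,p30), (x24,p31), (x24,p32), (x26,p30), (x26,p31), (x26,p32)}
  {x24, x25, x26} × {p31, p32} = {(x24,p31), (x24,p32), (x25,p31), (x25,p32), (x26,p31), (x26,p32)}
  {x25, x26} × {p30, p31, p32} = {(x25,p30), (x25,p31), (x25,p32), (x26,p30), (x26,p31), (x26,p32)}
  {x24, x25, x26} × {p30, p31, p32} = {(x24,p30), (x24,p31), (x24,p32), (x25,p30), (x25,p31), (x25,p32), (x26,p30), (x26,p31), (x26,p32)}
These 29 distinct sets form the basis B.
Close under arbitrary unions to get τ_{X×Y}; counting gives |τ_{X×Y}| = 125.


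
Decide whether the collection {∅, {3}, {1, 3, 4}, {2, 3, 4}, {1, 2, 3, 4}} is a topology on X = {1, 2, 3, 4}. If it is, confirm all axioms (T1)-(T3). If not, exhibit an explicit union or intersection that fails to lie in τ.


τ is NOT a topology on X.

Axiom (T1): ∅ ∈ τ? Yes; X ∈ τ? Yes.
Axiom (T2/T3): check pairwise unions and intersections of members of τ.
Counterexample for (T3): {1, 3, 4} ∩ {2, 3, 4} = {3, 4} ∉ τ. Therefore τ is NOT a topology.


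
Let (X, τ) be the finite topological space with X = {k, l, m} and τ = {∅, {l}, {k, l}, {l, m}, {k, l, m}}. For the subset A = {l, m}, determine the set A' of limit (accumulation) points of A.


A' = {k, m}

For each x ∈ X, list the open sets U ∈ τ with x ∈ U, then check whether U ∩ (A ∖ {x}) ≠ ∅ for every such U.
  x = k: opens ∋ x are {k, l}, {k, l, m}; each meets A ∖ {k}, so x IS a limit point.
  x = l: open {l} ∋ x has {l} ∩ (A ∖ {l}) = ∅, so x is NOT a limit point.
  x = m: opens ∋ x are {l, m}, {k, l, m}; each meets A ∖ {m}, so x IS a limit point.
Collecting: A' = {k, m}.


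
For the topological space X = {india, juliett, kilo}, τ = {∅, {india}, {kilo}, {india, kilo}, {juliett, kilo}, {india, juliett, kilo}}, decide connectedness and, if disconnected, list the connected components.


(X, τ) is disconnected; components = [{india}, {juliett, kilo}].

Find clopen sets (U ∈ τ with X ∖ U ∈ τ):
  U = ∅, X ∖ U = {india, juliett, kilo} — both open, so U is clopen.
  U = {india}, X ∖ U = {juliett, kilo} — both open, so U is clopen.
  U = {juliett, kilo}, X ∖ U = {india} — both open, so U is clopen.
  U = {india, juliett, kilo}, X ∖ U = ∅ — both open, so U is clopen.
Nontrivial clopen(s) exist: e.g. {india}. So (X, τ) is disconnected.
Compute connected components by grouping points that agree on all clopens:
  component: {india}
  component: {juliett, kilo}


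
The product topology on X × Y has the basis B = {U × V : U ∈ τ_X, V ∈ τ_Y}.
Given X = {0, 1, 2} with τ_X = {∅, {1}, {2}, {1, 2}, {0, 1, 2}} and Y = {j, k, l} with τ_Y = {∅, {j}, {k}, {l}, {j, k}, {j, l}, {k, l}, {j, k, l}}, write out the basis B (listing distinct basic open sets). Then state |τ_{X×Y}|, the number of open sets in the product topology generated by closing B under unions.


Basis B = {∅ × ∅, {1} × {j}, {1} × {k}, {1} × {l}, {2} × {j}, {2} × {k}, {2} × {l}, {1} × {j, k}, {1} × {j, l}, {1, 2} × {j}, {1} × {k, l}, {1, 2} × {k}, {1, 2} × {l}, {2} × {j, k}, {2} × {j, l}, {2} × {k, l}, {0, 1, 2} × {j}, {0, 1, 2} × {k}, {0, 1, 2} × {l}, {1} × {j, k, l}, {2} × {j, k, l}, {1, 2} × {j, k}, {1, 2} × {j, l}, {1, 2} × {k, l}, {0, 1, 2} × {j, k}, {0, 1, 2} × {j, l}, {0, 1, 2} × {k, l}, {1, 2} × {j, k, l}, {0, 1, 2} × {j, k, l}}; |τ_{X×Y}| = 125.

Enumerate products U × V with U ∈ τ_X, V ∈ τ_Y (deduplicated):
  ∅ × ∅ = {} (∅)
  {1} × {j} = {(1,j)}
  {1} × {k} = {(1,k)}
  {1} × {l} = {(1,l)}
  {2} × {j} = {(2,j)}
  {2} × {k} = {(2,k)}
  {2} × {l} = {(2,l)}
  {1} × {j, k} = {(1,j), (1,k)}
  {1} × {j, l} = {(1,j), (1,l)}
  {1, 2} × {j} = {(1,j), (2,j)}
  {1} × {k, l} = {(1,k), (1,l)}
  {1, 2} × {k} = {(1,k), (2,k)}
  {1, 2} × {l} = {(1,l), (2,l)}
  {2} × {j, k} = {(2,j), (2,k)}
  {2} × {j, l} = {(2,j), (2,l)}
  {2} × {k, l} = {(2,k), (2,l)}
  {0, 1, 2} × {j} = {(0,j), (1,j), (2,j)}
  {0, 1, 2} × {k} = {(0,k), (1,k), (2,k)}
  {0, 1, 2} × {l} = {(0,l), (1,l), (2,l)}
  {1} × {j, k, l} = {(1,j), (1,k), (1,l)}
  {2} × {j, k, l} = {(2,j), (2,k), (2,l)}
  {1, 2} × {j, k} = {(1,j), (1,k), (2,j), (2,k)}
  {1, 2} × {j, l} = {(1,j), (1,l), (2,j), (2,l)}
  {1, 2} × {k, l} = {(1,k), (1,l), (2,k), (2,l)}
  {0, 1, 2} × {j, k} = {(0,j), (0,k), (1,j), (1,k), (2,j), (2,k)}
  {0, 1, 2} × {j, l} = {(0,j), (0,l), (1,j), (1,l), (2,j), (2,l)}
  {0, 1, 2} × {k, l} = {(0,k), (0,l), (1,k), (1,l), (2,k), (2,l)}
  {1, 2} × {j, k, l} = {(1,j), (1,k), (1,l), (2,j), (2,k), (2,l)}
  {0, 1, 2} × {j, k, l} = {(0,j), (0,k), (0,l), (1,j), (1,k), (1,l), (2,j), (2,k), (2,l)}
These 29 distinct sets form the basis B.
Close under arbitrary unions to get τ_{X×Y}; counting gives |τ_{X×Y}| = 125.
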